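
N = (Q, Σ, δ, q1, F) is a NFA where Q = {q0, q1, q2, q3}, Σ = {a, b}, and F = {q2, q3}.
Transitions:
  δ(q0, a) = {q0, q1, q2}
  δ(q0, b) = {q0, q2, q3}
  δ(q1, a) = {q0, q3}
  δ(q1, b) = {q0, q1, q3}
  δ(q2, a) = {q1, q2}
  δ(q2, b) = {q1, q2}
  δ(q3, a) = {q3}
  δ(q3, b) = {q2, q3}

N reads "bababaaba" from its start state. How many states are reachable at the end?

4

Start: {q1}
read b: {q0, q1, q3}
read a: {q0, q1, q2, q3}
read b: {q0, q1, q2, q3}
read a: {q0, q1, q2, q3}
read b: {q0, q1, q2, q3}
read a: {q0, q1, q2, q3}
read a: {q0, q1, q2, q3}
read b: {q0, q1, q2, q3}
read a: {q0, q1, q2, q3}
Final reachable set {q0, q1, q2, q3} has 4 states.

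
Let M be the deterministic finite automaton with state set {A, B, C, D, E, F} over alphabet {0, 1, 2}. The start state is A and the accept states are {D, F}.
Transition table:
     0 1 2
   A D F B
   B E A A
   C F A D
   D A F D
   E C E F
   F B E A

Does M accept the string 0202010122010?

rejected

A --0--> D
D --2--> D
D --0--> A
A --2--> B
B --0--> E
E --1--> E
E --0--> C
C --1--> A
A --2--> B
B --2--> A
A --0--> D
D --1--> F
F --0--> B
End in state B, which is not an accepting state.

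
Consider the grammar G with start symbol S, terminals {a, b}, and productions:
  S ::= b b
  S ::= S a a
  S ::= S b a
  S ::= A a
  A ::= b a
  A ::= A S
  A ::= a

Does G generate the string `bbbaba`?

yes

S ⇒ Sba ⇒ Sbaba ⇒ bbbaba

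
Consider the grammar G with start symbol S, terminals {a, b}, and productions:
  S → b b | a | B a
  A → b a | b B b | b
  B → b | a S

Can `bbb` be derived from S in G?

no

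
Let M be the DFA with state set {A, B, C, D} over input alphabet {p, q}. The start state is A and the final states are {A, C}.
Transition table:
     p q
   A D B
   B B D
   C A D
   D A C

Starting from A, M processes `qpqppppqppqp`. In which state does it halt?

A

A --q--> B
B --p--> B
B --q--> D
D --p--> A
A --p--> D
D --p--> A
A --p--> D
D --q--> C
C --p--> A
A --p--> D
D --q--> C
C --p--> A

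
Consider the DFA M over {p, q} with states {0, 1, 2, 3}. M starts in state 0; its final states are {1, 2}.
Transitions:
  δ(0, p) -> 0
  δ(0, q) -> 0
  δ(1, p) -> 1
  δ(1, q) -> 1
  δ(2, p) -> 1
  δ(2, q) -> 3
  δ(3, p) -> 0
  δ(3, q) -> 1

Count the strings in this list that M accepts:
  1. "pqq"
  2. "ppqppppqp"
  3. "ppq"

0

"pqq": rejected
"ppqppppqp": rejected
"ppq": rejected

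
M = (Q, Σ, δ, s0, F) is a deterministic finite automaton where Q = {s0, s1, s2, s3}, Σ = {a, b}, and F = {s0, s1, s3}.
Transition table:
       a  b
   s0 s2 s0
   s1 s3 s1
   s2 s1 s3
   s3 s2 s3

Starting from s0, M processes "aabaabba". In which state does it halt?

s0 --a--> s2
s2 --a--> s1
s1 --b--> s1
s1 --a--> s3
s3 --a--> s2
s2 --b--> s3
s3 --b--> s3
s3 --a--> s2

s2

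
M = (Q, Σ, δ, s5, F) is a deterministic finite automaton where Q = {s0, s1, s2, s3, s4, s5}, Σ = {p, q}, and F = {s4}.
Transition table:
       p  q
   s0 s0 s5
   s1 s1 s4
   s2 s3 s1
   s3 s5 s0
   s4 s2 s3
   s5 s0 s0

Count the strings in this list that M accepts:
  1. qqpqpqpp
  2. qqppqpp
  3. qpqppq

qqpqpqpp: rejected
qqppqpp: rejected
qpqppq: rejected

0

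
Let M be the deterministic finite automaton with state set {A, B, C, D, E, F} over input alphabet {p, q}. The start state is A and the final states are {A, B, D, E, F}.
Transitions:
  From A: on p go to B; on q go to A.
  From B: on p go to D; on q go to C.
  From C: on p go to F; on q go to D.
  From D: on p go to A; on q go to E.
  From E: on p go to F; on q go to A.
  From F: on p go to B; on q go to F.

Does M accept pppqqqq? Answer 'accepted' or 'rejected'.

accepted

A --p--> B
B --p--> D
D --p--> A
A --q--> A
A --q--> A
A --q--> A
A --q--> A
End in state A, which is an accepting state.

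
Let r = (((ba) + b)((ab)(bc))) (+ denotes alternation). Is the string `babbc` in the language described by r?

yes

Split as b·abbc: ((ba)+b) matches b and ((ab)(bc)) matches abbc.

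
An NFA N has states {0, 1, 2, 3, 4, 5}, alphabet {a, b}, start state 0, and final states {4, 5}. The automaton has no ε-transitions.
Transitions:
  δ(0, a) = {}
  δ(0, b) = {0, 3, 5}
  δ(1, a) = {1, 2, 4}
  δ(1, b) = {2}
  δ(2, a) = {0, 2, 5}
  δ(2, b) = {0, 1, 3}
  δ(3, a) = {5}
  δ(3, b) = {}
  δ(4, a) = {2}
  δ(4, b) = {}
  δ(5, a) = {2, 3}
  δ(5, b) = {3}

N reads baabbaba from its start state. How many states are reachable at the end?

5

Start: {0}
read b: {0, 3, 5}
read a: {2, 3, 5}
read a: {0, 2, 3, 5}
read b: {0, 1, 3, 5}
read b: {0, 2, 3, 5}
read a: {0, 2, 3, 5}
read b: {0, 1, 3, 5}
read a: {1, 2, 3, 4, 5}
Final reachable set {1, 2, 3, 4, 5} has 5 states.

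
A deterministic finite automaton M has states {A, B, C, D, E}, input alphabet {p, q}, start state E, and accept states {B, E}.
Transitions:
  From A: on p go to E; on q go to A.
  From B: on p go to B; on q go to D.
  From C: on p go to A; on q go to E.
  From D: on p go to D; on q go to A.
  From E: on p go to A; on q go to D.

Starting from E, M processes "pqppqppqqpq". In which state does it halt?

D

E --p--> A
A --q--> A
A --p--> E
E --p--> A
A --q--> A
A --p--> E
E --p--> A
A --q--> A
A --q--> A
A --p--> E
E --q--> D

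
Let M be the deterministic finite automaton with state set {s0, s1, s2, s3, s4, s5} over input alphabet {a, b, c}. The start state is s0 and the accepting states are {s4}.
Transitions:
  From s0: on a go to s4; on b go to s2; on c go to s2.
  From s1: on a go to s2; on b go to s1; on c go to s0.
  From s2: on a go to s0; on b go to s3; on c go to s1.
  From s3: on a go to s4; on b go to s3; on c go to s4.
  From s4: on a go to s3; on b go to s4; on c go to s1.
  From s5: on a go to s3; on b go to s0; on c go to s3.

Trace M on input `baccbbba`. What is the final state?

s0 --b--> s2
s2 --a--> s0
s0 --c--> s2
s2 --c--> s1
s1 --b--> s1
s1 --b--> s1
s1 --b--> s1
s1 --a--> s2

s2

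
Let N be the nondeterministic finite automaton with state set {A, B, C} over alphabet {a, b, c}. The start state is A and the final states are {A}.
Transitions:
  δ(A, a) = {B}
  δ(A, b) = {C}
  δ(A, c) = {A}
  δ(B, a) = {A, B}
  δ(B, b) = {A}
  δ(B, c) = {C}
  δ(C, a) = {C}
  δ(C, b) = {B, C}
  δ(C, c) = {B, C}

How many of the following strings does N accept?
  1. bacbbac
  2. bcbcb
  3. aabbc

2

bacbbac: accepted
bcbcb: accepted
aabbc: rejected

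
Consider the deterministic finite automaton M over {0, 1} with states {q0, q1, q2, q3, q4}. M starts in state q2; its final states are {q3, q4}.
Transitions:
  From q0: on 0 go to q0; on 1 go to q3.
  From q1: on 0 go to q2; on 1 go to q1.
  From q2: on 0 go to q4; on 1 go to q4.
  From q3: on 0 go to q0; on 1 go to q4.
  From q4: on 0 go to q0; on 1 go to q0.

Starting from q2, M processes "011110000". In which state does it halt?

q0

q2 --0--> q4
q4 --1--> q0
q0 --1--> q3
q3 --1--> q4
q4 --1--> q0
q0 --0--> q0
q0 --0--> q0
q0 --0--> q0
q0 --0--> q0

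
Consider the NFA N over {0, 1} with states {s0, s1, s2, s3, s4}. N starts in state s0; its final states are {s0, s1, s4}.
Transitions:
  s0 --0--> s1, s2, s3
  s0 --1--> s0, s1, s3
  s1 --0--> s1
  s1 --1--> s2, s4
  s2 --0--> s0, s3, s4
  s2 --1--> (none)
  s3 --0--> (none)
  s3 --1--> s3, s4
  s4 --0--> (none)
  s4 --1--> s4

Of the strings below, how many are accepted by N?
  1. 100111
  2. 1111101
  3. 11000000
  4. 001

100111: accepted
1111101: accepted
11000000: accepted
001: accepted

4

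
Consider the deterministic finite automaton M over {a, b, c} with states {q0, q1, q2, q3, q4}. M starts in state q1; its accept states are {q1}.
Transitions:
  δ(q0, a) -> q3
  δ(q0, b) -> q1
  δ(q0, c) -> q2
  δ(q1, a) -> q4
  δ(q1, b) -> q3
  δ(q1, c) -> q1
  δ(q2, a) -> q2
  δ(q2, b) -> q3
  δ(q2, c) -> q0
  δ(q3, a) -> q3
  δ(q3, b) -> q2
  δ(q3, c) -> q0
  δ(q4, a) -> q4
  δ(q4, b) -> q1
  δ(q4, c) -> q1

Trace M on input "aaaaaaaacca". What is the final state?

q1 --a--> q4
q4 --a--> q4
q4 --a--> q4
q4 --a--> q4
q4 --a--> q4
q4 --a--> q4
q4 --a--> q4
q4 --a--> q4
q4 --c--> q1
q1 --c--> q1
q1 --a--> q4

q4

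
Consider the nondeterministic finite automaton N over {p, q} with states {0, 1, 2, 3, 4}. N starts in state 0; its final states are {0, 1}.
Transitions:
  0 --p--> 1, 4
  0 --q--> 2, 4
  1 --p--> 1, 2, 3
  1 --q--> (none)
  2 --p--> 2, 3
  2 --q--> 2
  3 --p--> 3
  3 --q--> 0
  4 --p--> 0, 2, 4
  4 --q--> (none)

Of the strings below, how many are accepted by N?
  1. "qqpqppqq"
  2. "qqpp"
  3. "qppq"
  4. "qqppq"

"qqpqppqq": rejected
"qqpp": rejected
"qppq": accepted
"qqppq": accepted

2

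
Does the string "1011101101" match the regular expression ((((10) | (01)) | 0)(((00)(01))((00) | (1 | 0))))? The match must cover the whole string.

No split of 1011101101 into u·v has (((10)|(01))|0) matching u and (((00)(01))((00)|(1|0))) matching v.

no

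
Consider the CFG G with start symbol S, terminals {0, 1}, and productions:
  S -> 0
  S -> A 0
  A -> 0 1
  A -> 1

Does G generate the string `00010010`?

no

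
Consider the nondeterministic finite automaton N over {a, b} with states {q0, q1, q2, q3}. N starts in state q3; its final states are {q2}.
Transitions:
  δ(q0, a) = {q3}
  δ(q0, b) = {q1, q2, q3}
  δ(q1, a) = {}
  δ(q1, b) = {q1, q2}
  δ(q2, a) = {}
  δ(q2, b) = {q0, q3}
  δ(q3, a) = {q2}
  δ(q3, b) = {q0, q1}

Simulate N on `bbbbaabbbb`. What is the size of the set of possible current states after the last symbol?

Start: {q3}
read b: {q0, q1}
read b: {q1, q2, q3}
read b: {q0, q1, q2, q3}
read b: {q0, q1, q2, q3}
read a: {q2, q3}
read a: {q2}
read b: {q0, q3}
read b: {q0, q1, q2, q3}
read b: {q0, q1, q2, q3}
read b: {q0, q1, q2, q3}
Final reachable set {q0, q1, q2, q3} has 4 states.

4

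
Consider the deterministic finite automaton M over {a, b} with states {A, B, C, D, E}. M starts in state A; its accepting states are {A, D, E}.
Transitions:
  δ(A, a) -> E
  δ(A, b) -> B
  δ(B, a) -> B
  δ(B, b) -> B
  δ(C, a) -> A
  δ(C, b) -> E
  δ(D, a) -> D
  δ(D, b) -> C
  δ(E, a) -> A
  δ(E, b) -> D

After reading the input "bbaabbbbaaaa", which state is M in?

B

A --b--> B
B --b--> B
B --a--> B
B --a--> B
B --b--> B
B --b--> B
B --b--> B
B --b--> B
B --a--> B
B --a--> B
B --a--> B
B --a--> B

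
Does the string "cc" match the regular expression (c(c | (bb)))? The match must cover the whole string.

yes

Split as c·c: c matches c and (c|(bb)) matches c.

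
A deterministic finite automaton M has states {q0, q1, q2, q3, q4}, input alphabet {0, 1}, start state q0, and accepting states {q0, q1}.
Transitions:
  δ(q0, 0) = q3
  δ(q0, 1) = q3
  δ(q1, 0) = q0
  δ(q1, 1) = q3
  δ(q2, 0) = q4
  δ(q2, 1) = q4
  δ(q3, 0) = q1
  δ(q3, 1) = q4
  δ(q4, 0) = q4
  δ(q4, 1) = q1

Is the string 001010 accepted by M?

accepted

q0 --0--> q3
q3 --0--> q1
q1 --1--> q3
q3 --0--> q1
q1 --1--> q3
q3 --0--> q1
End in state q1, which is an accepting state.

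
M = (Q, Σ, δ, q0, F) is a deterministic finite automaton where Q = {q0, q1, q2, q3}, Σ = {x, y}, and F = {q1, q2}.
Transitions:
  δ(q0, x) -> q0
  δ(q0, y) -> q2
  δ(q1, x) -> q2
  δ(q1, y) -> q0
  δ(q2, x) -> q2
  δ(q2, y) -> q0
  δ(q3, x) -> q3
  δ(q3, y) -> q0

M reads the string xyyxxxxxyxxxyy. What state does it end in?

q2

q0 --x--> q0
q0 --y--> q2
q2 --y--> q0
q0 --x--> q0
q0 --x--> q0
q0 --x--> q0
q0 --x--> q0
q0 --x--> q0
q0 --y--> q2
q2 --x--> q2
q2 --x--> q2
q2 --x--> q2
q2 --y--> q0
q0 --y--> q2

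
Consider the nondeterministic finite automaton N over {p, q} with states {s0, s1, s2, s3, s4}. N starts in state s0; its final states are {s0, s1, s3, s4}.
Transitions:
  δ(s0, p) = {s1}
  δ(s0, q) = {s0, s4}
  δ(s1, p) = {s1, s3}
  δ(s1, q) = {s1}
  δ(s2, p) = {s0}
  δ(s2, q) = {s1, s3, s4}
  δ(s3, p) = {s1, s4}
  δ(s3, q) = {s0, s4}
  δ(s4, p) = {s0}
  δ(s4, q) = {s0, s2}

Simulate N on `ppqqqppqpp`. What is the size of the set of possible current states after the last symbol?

Start: {s0}
read p: {s1}
read p: {s1, s3}
read q: {s0, s1, s4}
read q: {s0, s1, s2, s4}
read q: {s0, s1, s2, s3, s4}
read p: {s0, s1, s3, s4}
read p: {s0, s1, s3, s4}
read q: {s0, s1, s2, s4}
read p: {s0, s1, s3}
read p: {s1, s3, s4}
Final reachable set {s1, s3, s4} has 3 states.

3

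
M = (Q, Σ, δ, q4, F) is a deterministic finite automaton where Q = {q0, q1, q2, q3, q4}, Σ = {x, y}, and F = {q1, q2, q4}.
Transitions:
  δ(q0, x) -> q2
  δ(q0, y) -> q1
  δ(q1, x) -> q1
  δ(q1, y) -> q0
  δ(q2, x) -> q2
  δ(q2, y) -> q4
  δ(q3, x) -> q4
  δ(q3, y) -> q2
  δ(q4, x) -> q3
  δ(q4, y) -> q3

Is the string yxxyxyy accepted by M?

q4 --y--> q3
q3 --x--> q4
q4 --x--> q3
q3 --y--> q2
q2 --x--> q2
q2 --y--> q4
q4 --y--> q3
End in state q3, which is not an accepting state.

rejected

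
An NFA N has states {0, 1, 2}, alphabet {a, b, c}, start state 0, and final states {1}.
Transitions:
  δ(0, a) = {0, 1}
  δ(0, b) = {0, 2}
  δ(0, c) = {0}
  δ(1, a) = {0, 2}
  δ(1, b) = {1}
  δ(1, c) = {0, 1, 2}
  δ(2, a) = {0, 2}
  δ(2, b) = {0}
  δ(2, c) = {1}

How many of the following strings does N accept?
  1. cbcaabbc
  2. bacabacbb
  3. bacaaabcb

3

cbcaabbc: accepted
bacabacbb: accepted
bacaaabcb: accepted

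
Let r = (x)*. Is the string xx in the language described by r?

Split into 2 pieces x · x; each matches x.

yes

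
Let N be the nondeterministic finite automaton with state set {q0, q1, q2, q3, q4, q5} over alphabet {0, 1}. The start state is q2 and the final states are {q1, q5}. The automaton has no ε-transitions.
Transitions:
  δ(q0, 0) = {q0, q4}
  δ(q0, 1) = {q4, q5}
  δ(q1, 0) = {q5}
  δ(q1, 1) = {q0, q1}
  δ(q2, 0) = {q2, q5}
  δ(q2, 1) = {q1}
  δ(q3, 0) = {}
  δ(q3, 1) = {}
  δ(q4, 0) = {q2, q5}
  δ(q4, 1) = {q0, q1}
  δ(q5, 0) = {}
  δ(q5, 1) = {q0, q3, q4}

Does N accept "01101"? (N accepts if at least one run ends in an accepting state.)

Start: {q2}
read 0: {q2, q5}
read 1: {q0, q1, q3, q4}
read 1: {q0, q1, q4, q5}
read 0: {q0, q2, q4, q5}
read 1: {q0, q1, q3, q4, q5}
Reachable ∩ accepting = {q1, q5} — nonempty.

accepted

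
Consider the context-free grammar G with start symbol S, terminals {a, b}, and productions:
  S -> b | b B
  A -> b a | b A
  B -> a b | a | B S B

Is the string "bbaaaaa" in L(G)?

no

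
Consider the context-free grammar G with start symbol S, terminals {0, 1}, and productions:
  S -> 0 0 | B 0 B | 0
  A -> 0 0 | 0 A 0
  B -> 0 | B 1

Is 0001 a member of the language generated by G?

yes

S ⇒ B0B ⇒ 00B ⇒ 00B1 ⇒ 0001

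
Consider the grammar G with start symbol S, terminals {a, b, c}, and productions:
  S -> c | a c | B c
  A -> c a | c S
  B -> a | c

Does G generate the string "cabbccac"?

no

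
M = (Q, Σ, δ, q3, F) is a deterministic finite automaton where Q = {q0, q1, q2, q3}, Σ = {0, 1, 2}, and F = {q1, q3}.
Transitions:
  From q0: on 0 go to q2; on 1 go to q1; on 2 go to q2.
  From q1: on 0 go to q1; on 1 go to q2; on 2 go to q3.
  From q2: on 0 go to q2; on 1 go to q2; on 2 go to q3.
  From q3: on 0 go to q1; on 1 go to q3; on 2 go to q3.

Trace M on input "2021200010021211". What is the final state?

q3 --2--> q3
q3 --0--> q1
q1 --2--> q3
q3 --1--> q3
q3 --2--> q3
q3 --0--> q1
q1 --0--> q1
q1 --0--> q1
q1 --1--> q2
q2 --0--> q2
q2 --0--> q2
q2 --2--> q3
q3 --1--> q3
q3 --2--> q3
q3 --1--> q3
q3 --1--> q3

q3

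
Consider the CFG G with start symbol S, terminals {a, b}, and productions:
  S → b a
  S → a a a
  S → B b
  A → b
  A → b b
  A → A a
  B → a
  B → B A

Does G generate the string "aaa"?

S ⇒ aaa

yes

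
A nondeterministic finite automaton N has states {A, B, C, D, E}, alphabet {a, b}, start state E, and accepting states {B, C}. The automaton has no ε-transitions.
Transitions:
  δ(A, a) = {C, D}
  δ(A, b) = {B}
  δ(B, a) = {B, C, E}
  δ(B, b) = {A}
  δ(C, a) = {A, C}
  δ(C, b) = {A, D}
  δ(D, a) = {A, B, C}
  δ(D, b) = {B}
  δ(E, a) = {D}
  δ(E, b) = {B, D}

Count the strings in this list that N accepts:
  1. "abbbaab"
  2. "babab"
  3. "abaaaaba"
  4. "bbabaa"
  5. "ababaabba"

5

"abbbaab": accepted
"babab": accepted
"abaaaaba": accepted
"bbabaa": accepted
"ababaabba": accepted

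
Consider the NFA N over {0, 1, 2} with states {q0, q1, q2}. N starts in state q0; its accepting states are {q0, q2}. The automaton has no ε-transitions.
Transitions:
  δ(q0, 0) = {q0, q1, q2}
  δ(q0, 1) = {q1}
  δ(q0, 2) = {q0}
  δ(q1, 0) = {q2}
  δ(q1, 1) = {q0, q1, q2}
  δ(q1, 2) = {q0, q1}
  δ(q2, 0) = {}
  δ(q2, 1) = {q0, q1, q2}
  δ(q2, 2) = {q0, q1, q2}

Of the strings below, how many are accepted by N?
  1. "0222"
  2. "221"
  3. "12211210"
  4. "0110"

3

"0222": accepted
"221": rejected
"12211210": accepted
"0110": accepted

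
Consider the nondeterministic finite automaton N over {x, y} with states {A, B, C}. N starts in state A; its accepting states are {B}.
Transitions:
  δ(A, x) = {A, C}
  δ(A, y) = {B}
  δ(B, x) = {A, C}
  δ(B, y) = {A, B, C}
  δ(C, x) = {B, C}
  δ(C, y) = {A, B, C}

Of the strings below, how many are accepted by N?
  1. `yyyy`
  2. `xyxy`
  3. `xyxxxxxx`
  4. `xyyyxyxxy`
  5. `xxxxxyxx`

`yyyy`: accepted
`xyxy`: accepted
`xyxxxxxx`: accepted
`xyyyxyxxy`: accepted
`xxxxxyxx`: accepted

5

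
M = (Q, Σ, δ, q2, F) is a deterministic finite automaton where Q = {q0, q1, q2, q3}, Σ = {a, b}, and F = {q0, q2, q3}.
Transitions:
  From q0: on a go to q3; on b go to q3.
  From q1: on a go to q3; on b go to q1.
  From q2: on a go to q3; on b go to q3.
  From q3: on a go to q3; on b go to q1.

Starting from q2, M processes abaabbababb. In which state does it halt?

q2 --a--> q3
q3 --b--> q1
q1 --a--> q3
q3 --a--> q3
q3 --b--> q1
q1 --b--> q1
q1 --a--> q3
q3 --b--> q1
q1 --a--> q3
q3 --b--> q1
q1 --b--> q1

q1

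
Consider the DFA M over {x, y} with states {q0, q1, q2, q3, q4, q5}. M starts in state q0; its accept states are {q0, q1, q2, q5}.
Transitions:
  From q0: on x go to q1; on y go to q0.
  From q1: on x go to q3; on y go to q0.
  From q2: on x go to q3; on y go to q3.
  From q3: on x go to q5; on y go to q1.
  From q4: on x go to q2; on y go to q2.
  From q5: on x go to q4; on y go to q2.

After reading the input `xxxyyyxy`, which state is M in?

q1

q0 --x--> q1
q1 --x--> q3
q3 --x--> q5
q5 --y--> q2
q2 --y--> q3
q3 --y--> q1
q1 --x--> q3
q3 --y--> q1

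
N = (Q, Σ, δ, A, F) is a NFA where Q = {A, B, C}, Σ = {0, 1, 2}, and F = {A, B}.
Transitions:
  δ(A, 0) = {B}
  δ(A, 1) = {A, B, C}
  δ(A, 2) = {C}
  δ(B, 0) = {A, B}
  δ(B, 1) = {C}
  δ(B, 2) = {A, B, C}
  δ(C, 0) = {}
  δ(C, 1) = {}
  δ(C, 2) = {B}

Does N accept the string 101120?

accepted

Start: {A}
read 1: {A, B, C}
read 0: {A, B}
read 1: {A, B, C}
read 1: {A, B, C}
read 2: {A, B, C}
read 0: {A, B}
Reachable ∩ accepting = {A, B} — nonempty.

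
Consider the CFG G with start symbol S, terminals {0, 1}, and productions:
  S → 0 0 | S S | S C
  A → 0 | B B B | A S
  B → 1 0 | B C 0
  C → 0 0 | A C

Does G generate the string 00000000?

yes

S ⇒ SS ⇒ SCS ⇒ SSCS ⇒ 00SCS ⇒ 0000CS ⇒ 000000S ⇒ 00000000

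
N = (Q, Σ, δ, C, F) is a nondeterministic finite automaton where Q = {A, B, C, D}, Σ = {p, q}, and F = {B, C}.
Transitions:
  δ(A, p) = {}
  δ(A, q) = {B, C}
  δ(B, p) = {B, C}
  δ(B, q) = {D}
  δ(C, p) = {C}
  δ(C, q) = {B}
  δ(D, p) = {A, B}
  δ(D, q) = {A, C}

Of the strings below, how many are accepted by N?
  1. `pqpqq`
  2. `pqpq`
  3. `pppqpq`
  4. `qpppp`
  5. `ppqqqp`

`pqpqq`: accepted
`pqpq`: accepted
`pppqpq`: accepted
`qpppp`: accepted
`ppqqqp`: accepted

5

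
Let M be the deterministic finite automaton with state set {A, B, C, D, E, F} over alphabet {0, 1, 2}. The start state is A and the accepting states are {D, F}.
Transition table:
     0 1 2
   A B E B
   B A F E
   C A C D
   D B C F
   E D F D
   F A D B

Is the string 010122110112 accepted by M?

rejected

A --0--> B
B --1--> F
F --0--> A
A --1--> E
E --2--> D
D --2--> F
F --1--> D
D --1--> C
C --0--> A
A --1--> E
E --1--> F
F --2--> B
End in state B, which is not an accepting state.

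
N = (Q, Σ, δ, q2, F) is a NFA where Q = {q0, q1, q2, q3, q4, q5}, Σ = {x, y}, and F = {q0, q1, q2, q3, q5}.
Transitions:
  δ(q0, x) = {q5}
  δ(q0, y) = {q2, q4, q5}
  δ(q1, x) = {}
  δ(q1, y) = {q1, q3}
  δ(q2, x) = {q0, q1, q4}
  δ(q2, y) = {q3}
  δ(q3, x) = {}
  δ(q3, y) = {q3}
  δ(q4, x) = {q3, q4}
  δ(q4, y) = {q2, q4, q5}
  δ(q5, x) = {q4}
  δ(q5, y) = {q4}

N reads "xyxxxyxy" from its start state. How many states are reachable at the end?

Start: {q2}
read x: {q0, q1, q4}
read y: {q1, q2, q3, q4, q5}
read x: {q0, q1, q3, q4}
read x: {q3, q4, q5}
read x: {q3, q4}
read y: {q2, q3, q4, q5}
read x: {q0, q1, q3, q4}
read y: {q1, q2, q3, q4, q5}
Final reachable set {q1, q2, q3, q4, q5} has 5 states.

5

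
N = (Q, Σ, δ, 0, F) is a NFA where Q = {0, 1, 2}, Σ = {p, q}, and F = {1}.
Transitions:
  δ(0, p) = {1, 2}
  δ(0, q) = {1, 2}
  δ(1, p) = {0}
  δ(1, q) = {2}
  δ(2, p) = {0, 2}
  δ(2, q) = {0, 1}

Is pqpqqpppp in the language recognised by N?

accepted

Start: {0}
read p: {1, 2}
read q: {0, 1, 2}
read p: {0, 1, 2}
read q: {0, 1, 2}
read q: {0, 1, 2}
read p: {0, 1, 2}
read p: {0, 1, 2}
read p: {0, 1, 2}
read p: {0, 1, 2}
Reachable ∩ accepting = {1} — nonempty.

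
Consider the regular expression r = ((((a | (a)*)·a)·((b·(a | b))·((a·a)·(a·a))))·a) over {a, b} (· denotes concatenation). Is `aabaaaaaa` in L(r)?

yes

Split as aabaaaaa·a: (((a|(a)*)·a)·((b·(a|b))·((a·a)·(a·a)))) matches aabaaaaa and a matches a.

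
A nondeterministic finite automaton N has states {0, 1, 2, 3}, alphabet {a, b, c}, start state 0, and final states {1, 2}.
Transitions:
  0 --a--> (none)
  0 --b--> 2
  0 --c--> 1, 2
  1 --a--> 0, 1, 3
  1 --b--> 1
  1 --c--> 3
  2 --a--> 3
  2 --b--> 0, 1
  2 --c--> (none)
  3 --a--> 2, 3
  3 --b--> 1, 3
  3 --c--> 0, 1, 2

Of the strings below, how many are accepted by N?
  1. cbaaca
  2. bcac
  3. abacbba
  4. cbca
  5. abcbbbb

cbaaca: accepted
bcac: rejected
abacbba: rejected
cbca: accepted
abcbbbb: rejected

2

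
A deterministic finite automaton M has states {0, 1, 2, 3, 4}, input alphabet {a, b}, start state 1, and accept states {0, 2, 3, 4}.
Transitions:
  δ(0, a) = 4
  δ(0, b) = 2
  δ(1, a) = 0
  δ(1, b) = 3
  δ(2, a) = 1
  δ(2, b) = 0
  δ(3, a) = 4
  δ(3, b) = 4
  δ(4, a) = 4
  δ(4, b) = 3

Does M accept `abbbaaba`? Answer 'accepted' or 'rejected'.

rejected

1 --a--> 0
0 --b--> 2
2 --b--> 0
0 --b--> 2
2 --a--> 1
1 --a--> 0
0 --b--> 2
2 --a--> 1
End in state 1, which is not an accepting state.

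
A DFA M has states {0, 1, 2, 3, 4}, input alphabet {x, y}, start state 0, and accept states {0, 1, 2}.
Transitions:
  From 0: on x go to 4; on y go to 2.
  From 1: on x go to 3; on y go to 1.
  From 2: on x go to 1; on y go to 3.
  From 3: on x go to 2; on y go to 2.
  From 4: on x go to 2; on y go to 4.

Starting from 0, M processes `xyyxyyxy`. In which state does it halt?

0 --x--> 4
4 --y--> 4
4 --y--> 4
4 --x--> 2
2 --y--> 3
3 --y--> 2
2 --x--> 1
1 --y--> 1

1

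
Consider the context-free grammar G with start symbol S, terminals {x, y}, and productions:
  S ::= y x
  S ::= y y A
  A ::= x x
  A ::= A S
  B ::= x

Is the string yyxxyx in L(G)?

yes

S ⇒ yyA ⇒ yyAS ⇒ yyxxS ⇒ yyxxyx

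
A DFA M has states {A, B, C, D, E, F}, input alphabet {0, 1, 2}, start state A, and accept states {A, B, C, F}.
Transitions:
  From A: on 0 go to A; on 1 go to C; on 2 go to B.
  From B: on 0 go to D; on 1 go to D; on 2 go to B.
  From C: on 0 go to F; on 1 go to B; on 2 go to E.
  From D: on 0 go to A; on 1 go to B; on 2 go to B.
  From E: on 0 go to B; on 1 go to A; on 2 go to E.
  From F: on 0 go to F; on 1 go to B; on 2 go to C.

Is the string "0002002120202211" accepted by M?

accepted

A --0--> A
A --0--> A
A --0--> A
A --2--> B
B --0--> D
D --0--> A
A --2--> B
B --1--> D
D --2--> B
B --0--> D
D --2--> B
B --0--> D
D --2--> B
B --2--> B
B --1--> D
D --1--> B
End in state B, which is an accepting state.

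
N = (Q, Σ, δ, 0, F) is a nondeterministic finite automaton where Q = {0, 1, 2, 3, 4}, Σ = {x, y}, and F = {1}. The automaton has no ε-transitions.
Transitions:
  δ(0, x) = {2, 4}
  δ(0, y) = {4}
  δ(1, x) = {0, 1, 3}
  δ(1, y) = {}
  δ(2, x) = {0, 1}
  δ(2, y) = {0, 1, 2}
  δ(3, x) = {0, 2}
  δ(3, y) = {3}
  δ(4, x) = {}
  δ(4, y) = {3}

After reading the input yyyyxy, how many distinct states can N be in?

4

Start: {0}
read y: {4}
read y: {3}
read y: {3}
read y: {3}
read x: {0, 2}
read y: {0, 1, 2, 4}
Final reachable set {0, 1, 2, 4} has 4 states.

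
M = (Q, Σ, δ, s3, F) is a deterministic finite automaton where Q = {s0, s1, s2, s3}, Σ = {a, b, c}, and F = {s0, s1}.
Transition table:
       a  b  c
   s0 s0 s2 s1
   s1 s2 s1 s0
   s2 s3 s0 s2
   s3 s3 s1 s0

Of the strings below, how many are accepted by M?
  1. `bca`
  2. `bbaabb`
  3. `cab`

`bca`: accepted
`bbaabb`: accepted
`cab`: rejected

2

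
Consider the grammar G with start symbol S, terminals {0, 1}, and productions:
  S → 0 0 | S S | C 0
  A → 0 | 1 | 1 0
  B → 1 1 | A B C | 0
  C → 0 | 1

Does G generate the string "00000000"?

S ⇒ SS ⇒ 00S ⇒ 00SS ⇒ 0000S ⇒ 0000SS ⇒ 000000S ⇒ 00000000

yes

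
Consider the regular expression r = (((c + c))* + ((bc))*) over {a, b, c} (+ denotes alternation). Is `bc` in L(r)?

yes

The right alternative ((bc))* matches bc.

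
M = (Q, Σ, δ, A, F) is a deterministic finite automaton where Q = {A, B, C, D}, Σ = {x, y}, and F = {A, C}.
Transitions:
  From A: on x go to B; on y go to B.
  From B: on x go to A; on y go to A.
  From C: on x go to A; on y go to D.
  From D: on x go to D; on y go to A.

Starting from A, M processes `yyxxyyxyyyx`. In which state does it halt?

A --y--> B
B --y--> A
A --x--> B
B --x--> A
A --y--> B
B --y--> A
A --x--> B
B --y--> A
A --y--> B
B --y--> A
A --x--> B

B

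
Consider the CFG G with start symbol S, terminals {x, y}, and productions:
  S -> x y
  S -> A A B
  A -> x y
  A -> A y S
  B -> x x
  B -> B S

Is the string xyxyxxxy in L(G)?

S ⇒ AAB ⇒ xyAB ⇒ xyxyB ⇒ xyxyBS ⇒ xyxyxxS ⇒ xyxyxxxy

yes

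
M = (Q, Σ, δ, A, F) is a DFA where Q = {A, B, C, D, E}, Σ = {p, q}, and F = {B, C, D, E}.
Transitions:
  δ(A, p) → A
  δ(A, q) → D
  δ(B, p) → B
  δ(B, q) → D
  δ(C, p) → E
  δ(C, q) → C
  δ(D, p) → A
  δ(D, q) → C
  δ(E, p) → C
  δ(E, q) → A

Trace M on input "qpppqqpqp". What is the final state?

A

A --q--> D
D --p--> A
A --p--> A
A --p--> A
A --q--> D
D --q--> C
C --p--> E
E --q--> A
A --p--> A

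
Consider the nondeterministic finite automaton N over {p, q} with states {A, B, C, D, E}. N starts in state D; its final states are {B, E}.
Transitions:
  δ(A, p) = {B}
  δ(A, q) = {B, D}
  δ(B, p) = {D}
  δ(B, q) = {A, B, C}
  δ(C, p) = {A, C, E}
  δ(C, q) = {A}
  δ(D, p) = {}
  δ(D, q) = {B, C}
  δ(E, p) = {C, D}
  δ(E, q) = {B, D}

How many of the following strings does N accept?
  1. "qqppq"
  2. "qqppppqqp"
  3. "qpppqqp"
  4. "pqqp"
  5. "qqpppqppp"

"qqppq": accepted
"qqppppqqp": accepted
"qpppqqp": accepted
"pqqp": rejected
"qqpppqppp": accepted

4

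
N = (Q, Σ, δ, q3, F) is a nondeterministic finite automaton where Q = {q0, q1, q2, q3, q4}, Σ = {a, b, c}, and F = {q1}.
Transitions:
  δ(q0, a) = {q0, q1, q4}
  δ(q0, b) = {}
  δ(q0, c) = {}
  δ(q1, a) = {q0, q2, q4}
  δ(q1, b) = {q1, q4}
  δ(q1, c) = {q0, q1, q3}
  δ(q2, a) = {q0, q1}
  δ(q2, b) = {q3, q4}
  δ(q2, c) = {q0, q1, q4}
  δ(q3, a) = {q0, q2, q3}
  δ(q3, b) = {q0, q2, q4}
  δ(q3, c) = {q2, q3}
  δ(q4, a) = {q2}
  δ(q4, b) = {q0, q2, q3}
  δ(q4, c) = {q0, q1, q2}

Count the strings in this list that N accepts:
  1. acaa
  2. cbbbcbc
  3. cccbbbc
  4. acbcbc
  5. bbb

4

acaa: accepted
cbbbcbc: accepted
cccbbbc: accepted
acbcbc: accepted
bbb: rejected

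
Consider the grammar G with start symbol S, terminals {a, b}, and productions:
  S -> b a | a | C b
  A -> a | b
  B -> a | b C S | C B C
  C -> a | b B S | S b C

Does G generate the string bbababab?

yes

S ⇒ Cb ⇒ bBSb ⇒ bbCSSb ⇒ bbaSSb ⇒ bbabaSb ⇒ bbababab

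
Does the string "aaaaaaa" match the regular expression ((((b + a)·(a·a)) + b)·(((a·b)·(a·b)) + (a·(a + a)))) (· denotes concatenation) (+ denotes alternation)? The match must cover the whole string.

no

No split of aaaaaaa into u·v has (((b+a)·(a·a))+b) matching u and (((a·b)·(a·b))+(a·(a+a))) matching v.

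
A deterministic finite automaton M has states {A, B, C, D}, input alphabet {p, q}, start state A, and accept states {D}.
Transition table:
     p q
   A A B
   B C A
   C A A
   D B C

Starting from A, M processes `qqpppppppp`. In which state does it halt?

A --q--> B
B --q--> A
A --p--> A
A --p--> A
A --p--> A
A --p--> A
A --p--> A
A --p--> A
A --p--> A
A --p--> A

A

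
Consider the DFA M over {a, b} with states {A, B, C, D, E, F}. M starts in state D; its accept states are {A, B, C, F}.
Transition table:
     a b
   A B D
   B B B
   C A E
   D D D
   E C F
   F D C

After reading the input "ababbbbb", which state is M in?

D

D --a--> D
D --b--> D
D --a--> D
D --b--> D
D --b--> D
D --b--> D
D --b--> D
D --b--> D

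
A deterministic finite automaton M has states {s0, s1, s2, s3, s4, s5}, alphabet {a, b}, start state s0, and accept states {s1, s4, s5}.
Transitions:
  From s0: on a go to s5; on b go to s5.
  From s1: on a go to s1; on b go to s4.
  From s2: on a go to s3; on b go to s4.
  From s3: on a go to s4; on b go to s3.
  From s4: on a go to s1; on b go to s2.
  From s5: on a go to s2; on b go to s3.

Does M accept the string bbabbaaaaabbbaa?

accepted

s0 --b--> s5
s5 --b--> s3
s3 --a--> s4
s4 --b--> s2
s2 --b--> s4
s4 --a--> s1
s1 --a--> s1
s1 --a--> s1
s1 --a--> s1
s1 --a--> s1
s1 --b--> s4
s4 --b--> s2
s2 --b--> s4
s4 --a--> s1
s1 --a--> s1
End in state s1, which is an accepting state.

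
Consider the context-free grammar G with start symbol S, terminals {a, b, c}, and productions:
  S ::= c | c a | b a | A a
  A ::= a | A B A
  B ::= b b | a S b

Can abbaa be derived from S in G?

S ⇒ Aa ⇒ ABAa ⇒ aBAa ⇒ abbAa ⇒ abbaa

yes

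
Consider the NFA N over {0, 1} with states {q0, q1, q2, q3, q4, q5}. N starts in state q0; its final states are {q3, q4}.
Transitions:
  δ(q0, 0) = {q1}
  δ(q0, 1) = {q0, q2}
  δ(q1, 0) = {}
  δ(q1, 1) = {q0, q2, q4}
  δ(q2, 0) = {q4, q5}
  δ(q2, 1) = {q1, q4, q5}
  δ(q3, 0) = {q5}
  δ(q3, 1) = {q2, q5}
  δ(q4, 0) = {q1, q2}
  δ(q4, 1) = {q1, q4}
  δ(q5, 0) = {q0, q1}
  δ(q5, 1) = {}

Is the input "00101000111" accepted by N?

rejected

Start: {q0}
read 0: {q1}
read 0: {}
The reachable set is empty and stays empty for the remaining 9 symbols.
Reachable ∩ accepting = {} — empty.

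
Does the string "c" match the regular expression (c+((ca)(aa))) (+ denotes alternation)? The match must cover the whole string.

The left alternative c matches c.

yes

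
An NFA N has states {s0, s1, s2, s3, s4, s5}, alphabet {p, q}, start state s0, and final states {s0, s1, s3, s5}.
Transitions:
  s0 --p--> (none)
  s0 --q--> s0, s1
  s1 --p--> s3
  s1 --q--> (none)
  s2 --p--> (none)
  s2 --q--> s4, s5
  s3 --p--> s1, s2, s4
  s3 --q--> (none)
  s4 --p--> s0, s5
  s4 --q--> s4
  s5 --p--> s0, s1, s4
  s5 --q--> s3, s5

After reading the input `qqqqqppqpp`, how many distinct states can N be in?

5

Start: {s0}
read q: {s0, s1}
read q: {s0, s1}
read q: {s0, s1}
read q: {s0, s1}
read q: {s0, s1}
read p: {s3}
read p: {s1, s2, s4}
read q: {s4, s5}
read p: {s0, s1, s4, s5}
read p: {s0, s1, s3, s4, s5}
Final reachable set {s0, s1, s3, s4, s5} has 5 states.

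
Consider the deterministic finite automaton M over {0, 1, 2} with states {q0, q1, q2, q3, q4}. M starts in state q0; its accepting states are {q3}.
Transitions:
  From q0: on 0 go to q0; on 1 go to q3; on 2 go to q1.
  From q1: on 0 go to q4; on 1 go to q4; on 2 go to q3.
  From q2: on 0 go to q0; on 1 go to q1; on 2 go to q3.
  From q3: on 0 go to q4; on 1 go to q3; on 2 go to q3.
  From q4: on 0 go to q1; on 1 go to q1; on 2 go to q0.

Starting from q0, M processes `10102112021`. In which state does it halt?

q0 --1--> q3
q3 --0--> q4
q4 --1--> q1
q1 --0--> q4
q4 --2--> q0
q0 --1--> q3
q3 --1--> q3
q3 --2--> q3
q3 --0--> q4
q4 --2--> q0
q0 --1--> q3

q3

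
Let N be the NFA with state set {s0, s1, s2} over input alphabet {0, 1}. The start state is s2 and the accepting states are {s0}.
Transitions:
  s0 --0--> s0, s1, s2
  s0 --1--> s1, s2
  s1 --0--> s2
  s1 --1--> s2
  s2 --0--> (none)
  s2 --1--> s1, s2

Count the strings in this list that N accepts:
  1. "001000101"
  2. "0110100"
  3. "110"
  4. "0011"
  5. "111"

"001000101": rejected
"0110100": rejected
"110": rejected
"0011": rejected
"111": rejected

0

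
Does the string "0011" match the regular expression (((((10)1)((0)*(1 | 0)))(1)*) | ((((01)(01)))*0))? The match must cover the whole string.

no

Neither ((((10)1)((0)*(1|0)))(1)*) nor ((((01)(01)))*0) matches 0011.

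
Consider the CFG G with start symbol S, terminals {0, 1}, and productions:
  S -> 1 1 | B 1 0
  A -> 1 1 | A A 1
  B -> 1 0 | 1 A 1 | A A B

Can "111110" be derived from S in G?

S ⇒ B10 ⇒ 1A110 ⇒ 111110

yes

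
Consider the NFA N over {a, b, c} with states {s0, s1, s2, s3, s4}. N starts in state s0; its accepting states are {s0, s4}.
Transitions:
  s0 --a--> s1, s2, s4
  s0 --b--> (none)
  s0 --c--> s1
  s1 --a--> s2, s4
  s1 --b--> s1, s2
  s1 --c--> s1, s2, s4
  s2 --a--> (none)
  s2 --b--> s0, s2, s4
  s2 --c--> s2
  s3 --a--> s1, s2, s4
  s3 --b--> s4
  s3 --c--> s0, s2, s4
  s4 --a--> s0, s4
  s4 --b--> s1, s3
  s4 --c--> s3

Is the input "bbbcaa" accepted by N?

rejected

Start: {s0}
read b: {}
The reachable set is empty and stays empty for the remaining 5 symbols.
Reachable ∩ accepting = {} — empty.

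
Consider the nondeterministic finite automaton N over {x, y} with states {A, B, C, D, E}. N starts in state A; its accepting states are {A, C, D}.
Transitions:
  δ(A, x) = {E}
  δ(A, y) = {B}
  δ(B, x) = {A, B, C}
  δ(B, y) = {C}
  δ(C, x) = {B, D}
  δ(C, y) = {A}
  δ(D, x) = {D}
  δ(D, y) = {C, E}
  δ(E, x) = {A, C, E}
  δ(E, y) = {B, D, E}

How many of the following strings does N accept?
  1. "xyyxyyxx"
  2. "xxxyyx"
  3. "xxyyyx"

3

"xyyxyyxx": accepted
"xxxyyx": accepted
"xxyyyx": accepted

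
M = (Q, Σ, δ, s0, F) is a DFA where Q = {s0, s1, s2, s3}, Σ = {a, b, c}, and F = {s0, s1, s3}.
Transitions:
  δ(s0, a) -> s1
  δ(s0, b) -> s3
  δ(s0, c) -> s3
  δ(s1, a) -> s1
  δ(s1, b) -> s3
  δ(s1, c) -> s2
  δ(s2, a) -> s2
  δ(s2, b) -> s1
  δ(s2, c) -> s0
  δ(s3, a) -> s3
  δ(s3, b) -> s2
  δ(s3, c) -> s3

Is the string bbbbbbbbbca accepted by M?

s0 --b--> s3
s3 --b--> s2
s2 --b--> s1
s1 --b--> s3
s3 --b--> s2
s2 --b--> s1
s1 --b--> s3
s3 --b--> s2
s2 --b--> s1
s1 --c--> s2
s2 --a--> s2
End in state s2, which is not an accepting state.

rejected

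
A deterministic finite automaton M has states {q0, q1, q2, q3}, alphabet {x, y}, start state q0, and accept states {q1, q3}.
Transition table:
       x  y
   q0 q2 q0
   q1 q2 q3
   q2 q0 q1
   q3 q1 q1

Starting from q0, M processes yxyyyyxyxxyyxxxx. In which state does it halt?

q0 --y--> q0
q0 --x--> q2
q2 --y--> q1
q1 --y--> q3
q3 --y--> q1
q1 --y--> q3
q3 --x--> q1
q1 --y--> q3
q3 --x--> q1
q1 --x--> q2
q2 --y--> q1
q1 --y--> q3
q3 --x--> q1
q1 --x--> q2
q2 --x--> q0
q0 --x--> q2

q2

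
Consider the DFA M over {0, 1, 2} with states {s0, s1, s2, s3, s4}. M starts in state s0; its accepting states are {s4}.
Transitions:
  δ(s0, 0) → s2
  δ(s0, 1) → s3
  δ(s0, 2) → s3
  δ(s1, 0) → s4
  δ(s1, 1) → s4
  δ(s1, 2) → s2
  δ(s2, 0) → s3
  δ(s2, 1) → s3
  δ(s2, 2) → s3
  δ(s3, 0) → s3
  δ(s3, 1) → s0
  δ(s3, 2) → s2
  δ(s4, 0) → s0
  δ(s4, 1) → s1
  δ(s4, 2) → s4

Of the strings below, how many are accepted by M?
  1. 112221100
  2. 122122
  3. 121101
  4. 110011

0

112221100: rejected
122122: rejected
121101: rejected
110011: rejected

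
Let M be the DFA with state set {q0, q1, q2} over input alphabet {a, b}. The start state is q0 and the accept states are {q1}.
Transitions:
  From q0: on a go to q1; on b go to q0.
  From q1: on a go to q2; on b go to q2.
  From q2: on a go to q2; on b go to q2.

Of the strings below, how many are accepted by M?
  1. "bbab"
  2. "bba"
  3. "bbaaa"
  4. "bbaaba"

1

"bbab": rejected
"bba": accepted
"bbaaa": rejected
"bbaaba": rejected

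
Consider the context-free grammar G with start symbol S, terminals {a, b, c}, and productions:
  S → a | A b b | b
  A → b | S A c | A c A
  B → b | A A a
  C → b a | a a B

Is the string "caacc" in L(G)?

no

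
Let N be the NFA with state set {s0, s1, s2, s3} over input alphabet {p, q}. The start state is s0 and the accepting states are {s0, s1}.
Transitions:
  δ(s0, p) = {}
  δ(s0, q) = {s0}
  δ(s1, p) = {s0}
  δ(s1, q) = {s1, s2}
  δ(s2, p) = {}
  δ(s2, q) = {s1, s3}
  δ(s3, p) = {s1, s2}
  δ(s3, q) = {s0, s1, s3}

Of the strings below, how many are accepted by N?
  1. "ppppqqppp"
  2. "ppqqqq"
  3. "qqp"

0

"ppppqqppp": rejected
"ppqqqq": rejected
"qqp": rejected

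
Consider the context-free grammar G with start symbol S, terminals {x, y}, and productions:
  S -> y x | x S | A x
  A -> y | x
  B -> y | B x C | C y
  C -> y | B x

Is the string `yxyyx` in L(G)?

no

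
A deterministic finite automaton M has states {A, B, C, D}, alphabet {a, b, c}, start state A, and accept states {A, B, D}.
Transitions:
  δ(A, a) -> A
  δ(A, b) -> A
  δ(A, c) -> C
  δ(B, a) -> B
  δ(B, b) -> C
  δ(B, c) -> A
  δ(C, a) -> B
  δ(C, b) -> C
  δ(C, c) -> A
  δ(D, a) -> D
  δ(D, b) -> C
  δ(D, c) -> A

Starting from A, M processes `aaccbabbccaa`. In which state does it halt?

A

A --a--> A
A --a--> A
A --c--> C
C --c--> A
A --b--> A
A --a--> A
A --b--> A
A --b--> A
A --c--> C
C --c--> A
A --a--> A
A --a--> A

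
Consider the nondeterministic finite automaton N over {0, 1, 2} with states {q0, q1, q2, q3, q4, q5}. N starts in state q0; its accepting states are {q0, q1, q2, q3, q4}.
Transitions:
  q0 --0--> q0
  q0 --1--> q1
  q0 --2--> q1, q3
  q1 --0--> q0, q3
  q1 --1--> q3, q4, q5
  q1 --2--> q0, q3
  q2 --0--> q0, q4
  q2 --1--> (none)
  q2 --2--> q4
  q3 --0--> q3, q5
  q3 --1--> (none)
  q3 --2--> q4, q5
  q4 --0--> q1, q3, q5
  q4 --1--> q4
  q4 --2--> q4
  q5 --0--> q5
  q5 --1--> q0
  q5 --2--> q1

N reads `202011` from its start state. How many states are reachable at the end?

Start: {q0}
read 2: {q1, q3}
read 0: {q0, q3, q5}
read 2: {q1, q3, q4, q5}
read 0: {q0, q1, q3, q5}
read 1: {q0, q1, q3, q4, q5}
read 1: {q0, q1, q3, q4, q5}
Final reachable set {q0, q1, q3, q4, q5} has 5 states.

5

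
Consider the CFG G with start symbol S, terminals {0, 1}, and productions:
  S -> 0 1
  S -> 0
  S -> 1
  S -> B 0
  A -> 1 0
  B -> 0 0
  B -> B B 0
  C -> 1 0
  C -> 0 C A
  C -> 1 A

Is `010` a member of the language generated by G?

no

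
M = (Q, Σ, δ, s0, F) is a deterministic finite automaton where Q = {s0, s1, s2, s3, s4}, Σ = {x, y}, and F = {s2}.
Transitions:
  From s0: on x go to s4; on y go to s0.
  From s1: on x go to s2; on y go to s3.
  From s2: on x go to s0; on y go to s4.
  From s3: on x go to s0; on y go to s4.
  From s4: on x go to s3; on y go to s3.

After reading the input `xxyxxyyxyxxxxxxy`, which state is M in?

s0 --x--> s4
s4 --x--> s3
s3 --y--> s4
s4 --x--> s3
s3 --x--> s0
s0 --y--> s0
s0 --y--> s0
s0 --x--> s4
s4 --y--> s3
s3 --x--> s0
s0 --x--> s4
s4 --x--> s3
s3 --x--> s0
s0 --x--> s4
s4 --x--> s3
s3 --y--> s4

s4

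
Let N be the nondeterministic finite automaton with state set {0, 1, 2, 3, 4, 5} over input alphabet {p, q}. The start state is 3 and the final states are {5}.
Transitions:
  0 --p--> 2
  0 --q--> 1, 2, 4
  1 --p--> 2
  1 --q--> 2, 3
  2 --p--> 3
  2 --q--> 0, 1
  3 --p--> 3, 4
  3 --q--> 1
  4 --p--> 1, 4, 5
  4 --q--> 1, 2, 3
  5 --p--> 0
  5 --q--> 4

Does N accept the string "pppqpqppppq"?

rejected

Start: {3}
read p: {3, 4}
read p: {1, 3, 4, 5}
read p: {0, 1, 2, 3, 4, 5}
read q: {0, 1, 2, 3, 4}
read p: {1, 2, 3, 4, 5}
read q: {0, 1, 2, 3, 4}
read p: {1, 2, 3, 4, 5}
read p: {0, 1, 2, 3, 4, 5}
read p: {0, 1, 2, 3, 4, 5}
read p: {0, 1, 2, 3, 4, 5}
read q: {0, 1, 2, 3, 4}
Reachable ∩ accepting = {} — empty.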